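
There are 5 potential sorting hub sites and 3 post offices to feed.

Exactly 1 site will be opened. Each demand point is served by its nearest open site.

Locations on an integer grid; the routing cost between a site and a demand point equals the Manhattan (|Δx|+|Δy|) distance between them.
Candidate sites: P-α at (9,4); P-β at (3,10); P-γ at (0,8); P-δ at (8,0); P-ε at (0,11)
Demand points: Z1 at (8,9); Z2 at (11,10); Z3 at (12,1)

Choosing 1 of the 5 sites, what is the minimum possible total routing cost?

Open {P-α}.
  Z1→P-α 6, Z2→P-α 8, Z3→P-α 6  ⇒ total 20.
Compare {P-δ}: total 27.
Compare {P-β}: total 32.
No size-1 selection does better; minimum is 20.

20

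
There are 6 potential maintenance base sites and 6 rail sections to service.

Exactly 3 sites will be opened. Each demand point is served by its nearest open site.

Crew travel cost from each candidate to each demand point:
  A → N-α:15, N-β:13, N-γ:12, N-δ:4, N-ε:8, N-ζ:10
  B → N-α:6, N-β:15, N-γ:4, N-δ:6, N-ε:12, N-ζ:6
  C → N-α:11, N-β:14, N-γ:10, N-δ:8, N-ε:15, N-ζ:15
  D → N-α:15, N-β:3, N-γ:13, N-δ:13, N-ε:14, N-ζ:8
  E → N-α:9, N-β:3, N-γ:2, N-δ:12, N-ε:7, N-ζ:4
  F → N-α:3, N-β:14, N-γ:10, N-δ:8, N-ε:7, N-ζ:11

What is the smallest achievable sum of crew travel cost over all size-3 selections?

Open {A, E, F}.
  N-α→F 3, N-β→E 3, N-γ→E 2, N-δ→A 4, N-ε→E 7, N-ζ→E 4  ⇒ total 23.
Compare {B, E, F}: total 25.
Compare {A, B, E}: total 26.
No size-3 selection does better; minimum is 23.

23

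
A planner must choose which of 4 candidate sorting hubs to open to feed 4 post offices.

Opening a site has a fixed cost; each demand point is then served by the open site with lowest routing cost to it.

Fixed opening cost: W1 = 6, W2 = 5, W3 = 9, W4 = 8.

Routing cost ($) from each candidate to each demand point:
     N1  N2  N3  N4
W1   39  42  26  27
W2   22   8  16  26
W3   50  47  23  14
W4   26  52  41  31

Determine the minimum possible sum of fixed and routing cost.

Open {W2, W3}: assign each demand point to its cheapest open site.
  N1→W2 22, N2→W2 8, N3→W2 16, N4→W3 14
  routing cost 60, fixed 14 → total 74.
Compare {W2}: routing cost 72 + fixed 5 = 77.
Compare {W1, W2, W3}: routing cost 60 + fixed 20 = 80.
Compare {W2, W3, W4}: routing cost 60 + fixed 22 = 82.
All other subsets cost ≥ 77. Minimum total cost: 74.

74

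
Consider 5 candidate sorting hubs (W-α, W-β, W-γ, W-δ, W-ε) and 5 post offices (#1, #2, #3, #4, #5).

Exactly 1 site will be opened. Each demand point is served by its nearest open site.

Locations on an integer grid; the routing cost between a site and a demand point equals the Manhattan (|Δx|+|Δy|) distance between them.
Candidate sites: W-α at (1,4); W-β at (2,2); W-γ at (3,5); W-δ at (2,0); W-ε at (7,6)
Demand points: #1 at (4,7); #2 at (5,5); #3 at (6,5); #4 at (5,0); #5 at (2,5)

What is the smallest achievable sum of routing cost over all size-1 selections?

16

Open {W-γ}.
  #1→W-γ 3, #2→W-γ 2, #3→W-γ 3, #4→W-γ 7, #5→W-γ 1  ⇒ total 16.
Compare {W-ε}: total 23.
Compare {W-α}: total 27.
No size-1 selection does better; minimum is 16.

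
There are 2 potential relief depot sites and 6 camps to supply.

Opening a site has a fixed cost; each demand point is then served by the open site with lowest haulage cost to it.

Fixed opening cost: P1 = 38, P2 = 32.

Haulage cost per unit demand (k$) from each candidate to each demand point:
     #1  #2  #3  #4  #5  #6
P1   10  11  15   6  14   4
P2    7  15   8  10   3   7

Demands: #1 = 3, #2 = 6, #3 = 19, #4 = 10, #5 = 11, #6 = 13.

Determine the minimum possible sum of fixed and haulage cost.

Open {P1, P2}: assign each demand point to its cheapest open site.
  #1→P2 3×7=21, #2→P1 6×11=66, #3→P2 19×8=152, #4→P1 10×6=60, #5→P2 11×3=33, #6→P1 13×4=52
  haulage cost 384, fixed 70 → total 454.
Compare {P2}: haulage cost 487 + fixed 32 = 519.
Compare {P1}: haulage cost 647 + fixed 38 = 685.

454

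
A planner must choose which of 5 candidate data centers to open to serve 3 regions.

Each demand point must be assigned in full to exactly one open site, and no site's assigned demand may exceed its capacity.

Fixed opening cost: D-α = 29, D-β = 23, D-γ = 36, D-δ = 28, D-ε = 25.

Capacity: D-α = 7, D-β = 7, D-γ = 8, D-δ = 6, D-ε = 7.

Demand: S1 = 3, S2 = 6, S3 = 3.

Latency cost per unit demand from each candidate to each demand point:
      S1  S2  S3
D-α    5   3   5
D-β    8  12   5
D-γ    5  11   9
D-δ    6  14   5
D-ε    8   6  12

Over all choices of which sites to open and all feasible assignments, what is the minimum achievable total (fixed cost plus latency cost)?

Open {D-α, D-δ}; cheapest assignment that respects the capacities:
  D-α (cap 7, load 6): S2 — cost 6×3 = 18
  D-δ (cap 6, load 6): S1, S3 — cost 3×6 + 3×5 = 33
  Shipping 51, fixed 57 → total 108.
  Any other capacity-feasible assignment to {D-α, D-δ} ships for at least 51.
Compare {D-α, D-β}: its best feasible assignment gives total 109.
Compare {D-α, D-ε}: its best feasible assignment gives total 120.
Every other set of open sites that can feasibly serve all demand totals ≥ 109 even under its best assignment. Minimum: 108.

108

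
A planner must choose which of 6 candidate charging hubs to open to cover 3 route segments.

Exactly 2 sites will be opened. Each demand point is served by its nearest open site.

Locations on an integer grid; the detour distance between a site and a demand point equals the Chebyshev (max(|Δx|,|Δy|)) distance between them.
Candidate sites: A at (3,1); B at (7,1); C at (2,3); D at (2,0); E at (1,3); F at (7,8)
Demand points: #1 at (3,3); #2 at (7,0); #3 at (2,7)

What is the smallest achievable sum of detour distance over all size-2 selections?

6

Open {B, C}.
  #1→C 1, #2→B 1, #3→C 4  ⇒ total 6.
Compare {B, E}: total 7.
Compare {A, B}: total 9.
No size-2 selection does better; minimum is 6.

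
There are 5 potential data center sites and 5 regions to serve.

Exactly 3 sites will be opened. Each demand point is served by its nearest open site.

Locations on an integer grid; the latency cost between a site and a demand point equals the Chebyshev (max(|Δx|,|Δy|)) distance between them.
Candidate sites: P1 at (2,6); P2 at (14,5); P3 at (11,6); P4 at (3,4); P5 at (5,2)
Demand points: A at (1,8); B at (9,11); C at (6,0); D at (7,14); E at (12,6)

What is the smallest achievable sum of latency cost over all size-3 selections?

18

Open {P1, P3, P5}.
  A→P1 2, B→P3 5, C→P5 2, D→P1 8, E→P3 1  ⇒ total 18.
Compare {P1, P2, P5}: total 20.
Compare {P1, P3, P4}: total 20.
No size-3 selection does better; minimum is 18.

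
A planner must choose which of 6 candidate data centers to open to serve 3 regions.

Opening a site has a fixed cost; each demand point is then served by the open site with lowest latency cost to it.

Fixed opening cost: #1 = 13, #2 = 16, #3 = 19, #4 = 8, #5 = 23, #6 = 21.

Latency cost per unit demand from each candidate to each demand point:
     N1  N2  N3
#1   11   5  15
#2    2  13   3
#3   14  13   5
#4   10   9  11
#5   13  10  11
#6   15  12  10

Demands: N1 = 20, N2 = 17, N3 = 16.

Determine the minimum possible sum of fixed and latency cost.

Open {#1, #2}: assign each demand point to its cheapest open site.
  N1→#2 20×2=40, N2→#1 17×5=85, N3→#2 16×3=48
  latency cost 173, fixed 29 → total 202.
Compare {#1, #2, #4}: latency cost 173 + fixed 37 = 210.
Compare {#1, #2, #3}: latency cost 173 + fixed 48 = 221.
Compare {#1, #2, #6}: latency cost 173 + fixed 50 = 223.
All other subsets cost ≥ 210. Minimum total cost: 202.

202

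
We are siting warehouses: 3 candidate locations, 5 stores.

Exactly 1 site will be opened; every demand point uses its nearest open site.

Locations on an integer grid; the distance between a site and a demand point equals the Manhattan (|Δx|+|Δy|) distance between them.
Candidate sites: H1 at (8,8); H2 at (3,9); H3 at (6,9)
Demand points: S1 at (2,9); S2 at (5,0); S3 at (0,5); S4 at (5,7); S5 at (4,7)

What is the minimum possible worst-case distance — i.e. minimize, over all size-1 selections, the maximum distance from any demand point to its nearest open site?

10

Open {H3}.
  Farthest demand point is S2 at distance 10 (to H3); all others are ≤ 10.
With {H1} the worst case is 11.
With {H2} the worst case is 11.
No size-1 selection achieves below 10.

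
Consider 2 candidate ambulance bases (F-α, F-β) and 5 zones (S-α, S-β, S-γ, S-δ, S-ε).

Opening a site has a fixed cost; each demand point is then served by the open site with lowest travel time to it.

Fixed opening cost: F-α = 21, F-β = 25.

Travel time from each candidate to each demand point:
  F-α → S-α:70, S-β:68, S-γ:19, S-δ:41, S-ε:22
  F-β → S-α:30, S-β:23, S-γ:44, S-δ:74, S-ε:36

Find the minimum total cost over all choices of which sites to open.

181

Open {F-α, F-β}: assign each demand point to its cheapest open site.
  S-α→F-β 30, S-β→F-β 23, S-γ→F-α 19, S-δ→F-α 41, S-ε→F-α 22
  travel time 135, fixed 46 → total 181.
Compare {F-β}: travel time 207 + fixed 25 = 232.
Compare {F-α}: travel time 220 + fixed 21 = 241.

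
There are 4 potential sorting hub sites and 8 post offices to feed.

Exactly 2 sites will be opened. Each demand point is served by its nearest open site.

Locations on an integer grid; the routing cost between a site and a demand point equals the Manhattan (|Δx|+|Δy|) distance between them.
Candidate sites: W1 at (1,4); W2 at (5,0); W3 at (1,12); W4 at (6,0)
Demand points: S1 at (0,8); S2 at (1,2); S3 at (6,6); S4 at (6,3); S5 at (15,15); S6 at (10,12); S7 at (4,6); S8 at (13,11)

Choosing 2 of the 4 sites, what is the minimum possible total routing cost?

64

Open {W1, W3}.
  S1→W1 5, S2→W1 2, S3→W1 7, S4→W1 6, S5→W3 17, S6→W3 9, S7→W1 5, S8→W3 13  ⇒ total 64.
Compare {W2, W3}: total 68.
Compare {W3, W4}: total 68.
No size-2 selection does better; minimum is 64.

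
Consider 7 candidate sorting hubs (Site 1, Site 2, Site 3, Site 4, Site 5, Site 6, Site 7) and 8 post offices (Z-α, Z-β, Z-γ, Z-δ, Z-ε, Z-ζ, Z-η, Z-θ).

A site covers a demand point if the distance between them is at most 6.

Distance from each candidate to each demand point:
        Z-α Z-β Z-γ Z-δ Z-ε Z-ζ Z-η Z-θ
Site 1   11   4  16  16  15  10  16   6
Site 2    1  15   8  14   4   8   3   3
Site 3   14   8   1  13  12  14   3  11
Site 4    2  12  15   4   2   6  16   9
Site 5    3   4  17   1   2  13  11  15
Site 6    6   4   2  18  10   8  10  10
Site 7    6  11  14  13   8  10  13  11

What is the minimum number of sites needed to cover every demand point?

3

Coverage sets (demand points within 6 of each site):
  Site 1: {Z-β, Z-θ}
  Site 2: {Z-α, Z-ε, Z-η, Z-θ}
  Site 3: {Z-γ, Z-η}
  Site 4: {Z-α, Z-δ, Z-ε, Z-ζ}
  Site 5: {Z-α, Z-β, Z-δ, Z-ε}
  Site 6: {Z-α, Z-β, Z-γ}
  Site 7: {Z-α}
No 2 sites suffice: every size-2 union leaves at least one demand point uncovered.
But {Site 1, Site 3, Site 4} covers everything, so the minimum is 3.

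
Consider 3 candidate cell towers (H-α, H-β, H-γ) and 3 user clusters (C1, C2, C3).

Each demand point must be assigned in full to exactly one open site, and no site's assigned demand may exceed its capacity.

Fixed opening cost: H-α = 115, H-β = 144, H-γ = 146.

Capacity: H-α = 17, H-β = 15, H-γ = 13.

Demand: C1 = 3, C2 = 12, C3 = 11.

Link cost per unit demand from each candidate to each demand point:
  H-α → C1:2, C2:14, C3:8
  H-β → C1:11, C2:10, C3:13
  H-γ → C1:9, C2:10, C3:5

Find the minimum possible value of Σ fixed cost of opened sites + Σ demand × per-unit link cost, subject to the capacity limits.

473

Open {H-α, H-β}; cheapest assignment that respects the capacities:
  H-α (cap 17, load 14): C1, C3 — cost 3×2 + 11×8 = 94
  H-β (cap 15, load 12): C2 — cost 12×10 = 120
  Shipping 214, fixed 259 → total 473.
  Any other capacity-feasible assignment to {H-α, H-β} ships for at least 214.
Compare {H-α, H-γ}: its best feasible assignment gives total 475.
Compare {H-β, H-γ}: its best feasible assignment gives total 498.
Every other set of open sites that can feasibly serve all demand totals ≥ 475 even under its best assignment. Minimum: 473.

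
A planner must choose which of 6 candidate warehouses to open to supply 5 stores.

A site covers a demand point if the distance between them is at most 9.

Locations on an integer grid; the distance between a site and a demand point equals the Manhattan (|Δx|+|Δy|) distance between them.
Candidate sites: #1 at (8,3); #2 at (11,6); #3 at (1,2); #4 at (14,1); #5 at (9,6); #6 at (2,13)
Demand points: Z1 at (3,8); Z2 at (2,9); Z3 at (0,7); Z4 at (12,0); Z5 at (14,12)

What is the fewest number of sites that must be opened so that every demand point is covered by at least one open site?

Coverage sets (demand points within 9 of each site):
  #1: {Z4}
  #2: {Z4, Z5}
  #3: {Z1, Z2, Z3}
  #4: {Z4}
  #5: {Z1, Z4}
  #6: {Z1, Z2, Z3}
No single site covers all 5 demand points.
But {#2, #3} covers everything, so the minimum is 2.

2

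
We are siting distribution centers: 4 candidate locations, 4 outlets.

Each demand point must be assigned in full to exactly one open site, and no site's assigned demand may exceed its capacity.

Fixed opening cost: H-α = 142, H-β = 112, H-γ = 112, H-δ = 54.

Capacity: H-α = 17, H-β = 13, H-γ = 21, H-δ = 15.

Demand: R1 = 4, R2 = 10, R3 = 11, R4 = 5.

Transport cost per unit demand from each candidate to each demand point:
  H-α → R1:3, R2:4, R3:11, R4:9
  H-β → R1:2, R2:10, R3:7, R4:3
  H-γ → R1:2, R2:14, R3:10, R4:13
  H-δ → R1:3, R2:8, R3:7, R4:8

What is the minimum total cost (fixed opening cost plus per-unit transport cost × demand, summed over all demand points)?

370

Open {H-α, H-δ}; cheapest assignment that respects the capacities:
  H-α (cap 17, load 15): R2, R4 — cost 10×4 + 5×9 = 85
  H-δ (cap 15, load 15): R1, R3 — cost 4×3 + 11×7 = 89
  Shipping 174, fixed 196 → total 370.
  Any other capacity-feasible assignment to {H-α, H-δ} ships for at least 174.
Compare {H-γ, H-δ}: its best feasible assignment gives total 404.
Compare {H-α, H-β, H-δ}: its best feasible assignment gives total 448.
Every other set of open sites that can feasibly serve all demand totals ≥ 404 even under its best assignment. Minimum: 370.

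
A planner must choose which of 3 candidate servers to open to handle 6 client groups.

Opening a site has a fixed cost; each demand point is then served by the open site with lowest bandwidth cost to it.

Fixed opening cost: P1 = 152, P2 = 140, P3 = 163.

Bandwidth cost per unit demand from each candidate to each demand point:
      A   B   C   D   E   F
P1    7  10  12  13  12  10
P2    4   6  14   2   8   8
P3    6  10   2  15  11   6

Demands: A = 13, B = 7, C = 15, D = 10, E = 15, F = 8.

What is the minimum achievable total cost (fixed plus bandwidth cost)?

615

Open {P2, P3}: assign each demand point to its cheapest open site.
  A→P2 13×4=52, B→P2 7×6=42, C→P3 15×2=30, D→P2 10×2=20, E→P2 15×8=120, F→P3 8×6=48
  bandwidth cost 312, fixed 303 → total 615.
Compare {P2}: bandwidth cost 508 + fixed 140 = 648.
Compare {P3}: bandwidth cost 541 + fixed 163 = 704.
Compare {P1, P2, P3}: bandwidth cost 312 + fixed 455 = 767.
All other subsets cost ≥ 648. Minimum total cost: 615.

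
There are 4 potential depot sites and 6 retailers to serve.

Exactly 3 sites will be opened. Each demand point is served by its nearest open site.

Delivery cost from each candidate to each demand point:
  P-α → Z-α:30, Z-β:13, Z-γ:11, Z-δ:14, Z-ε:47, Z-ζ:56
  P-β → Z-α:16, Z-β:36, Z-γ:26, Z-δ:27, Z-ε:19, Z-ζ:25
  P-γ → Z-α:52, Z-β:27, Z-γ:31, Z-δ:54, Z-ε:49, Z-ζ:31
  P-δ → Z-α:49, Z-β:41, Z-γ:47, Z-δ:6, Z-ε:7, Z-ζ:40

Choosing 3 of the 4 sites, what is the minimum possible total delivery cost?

Open {P-α, P-β, P-δ}.
  Z-α→P-β 16, Z-β→P-α 13, Z-γ→P-α 11, Z-δ→P-δ 6, Z-ε→P-δ 7, Z-ζ→P-β 25  ⇒ total 78.
Compare {P-α, P-β, P-γ}: total 98.
Compare {P-α, P-γ, P-δ}: total 98.
No size-3 selection does better; minimum is 78.

78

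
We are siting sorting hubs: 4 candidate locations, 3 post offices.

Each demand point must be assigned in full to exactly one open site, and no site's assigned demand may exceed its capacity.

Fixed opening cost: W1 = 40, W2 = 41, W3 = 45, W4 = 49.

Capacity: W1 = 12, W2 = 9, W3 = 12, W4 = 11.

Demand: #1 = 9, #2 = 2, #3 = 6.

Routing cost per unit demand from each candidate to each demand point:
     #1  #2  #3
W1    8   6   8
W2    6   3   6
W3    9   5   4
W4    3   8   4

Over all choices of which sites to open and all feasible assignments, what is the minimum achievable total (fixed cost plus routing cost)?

Open {W3, W4}; cheapest assignment that respects the capacities:
  W3 (cap 12, load 8): #2, #3 — cost 2×5 + 6×4 = 34
  W4 (cap 11, load 9): #1 — cost 9×3 = 27
  Shipping 61, fixed 94 → total 155.
  Any other capacity-feasible assignment to {W3, W4} ships for at least 61.
Compare {W2, W4}: its best feasible assignment gives total 159.
Compare {W2, W3}: its best feasible assignment gives total 174.
Every other set of open sites that can feasibly serve all demand totals ≥ 159 even under its best assignment. Minimum: 155.

155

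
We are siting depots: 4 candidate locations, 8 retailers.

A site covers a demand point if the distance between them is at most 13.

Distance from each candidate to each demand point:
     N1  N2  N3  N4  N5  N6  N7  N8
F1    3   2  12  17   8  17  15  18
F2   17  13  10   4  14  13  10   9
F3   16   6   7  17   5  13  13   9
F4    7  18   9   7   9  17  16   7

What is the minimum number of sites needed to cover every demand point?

2

Coverage sets (demand points within 13 of each site):
  F1: {N1, N2, N3, N5}
  F2: {N2, N3, N4, N6, N7, N8}
  F3: {N2, N3, N5, N6, N7, N8}
  F4: {N1, N3, N4, N5, N8}
No single site covers all 8 demand points.
But {F1, F2} covers everything, so the minimum is 2.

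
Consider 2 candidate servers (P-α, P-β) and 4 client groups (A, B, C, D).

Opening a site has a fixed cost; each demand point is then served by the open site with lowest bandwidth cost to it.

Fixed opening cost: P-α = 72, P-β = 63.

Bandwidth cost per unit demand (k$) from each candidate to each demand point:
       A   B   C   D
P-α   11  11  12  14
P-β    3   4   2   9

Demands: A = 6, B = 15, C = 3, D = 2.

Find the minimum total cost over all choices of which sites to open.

165

Open {P-β}: assign each demand point to its cheapest open site.
  A→P-β 6×3=18, B→P-β 15×4=60, C→P-β 3×2=6, D→P-β 2×9=18
  bandwidth cost 102, fixed 63 → total 165.
Compare {P-α, P-β}: bandwidth cost 102 + fixed 135 = 237.
Compare {P-α}: bandwidth cost 295 + fixed 72 = 367.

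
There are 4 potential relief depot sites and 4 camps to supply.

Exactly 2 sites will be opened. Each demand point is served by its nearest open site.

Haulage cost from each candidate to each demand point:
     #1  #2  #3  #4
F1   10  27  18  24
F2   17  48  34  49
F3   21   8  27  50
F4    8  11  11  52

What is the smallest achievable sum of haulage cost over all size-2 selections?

54

Open {F1, F4}.
  #1→F4 8, #2→F4 11, #3→F4 11, #4→F1 24  ⇒ total 54.
Compare {F1, F3}: total 60.
Compare {F3, F4}: total 77.
No size-2 selection does better; minimum is 54.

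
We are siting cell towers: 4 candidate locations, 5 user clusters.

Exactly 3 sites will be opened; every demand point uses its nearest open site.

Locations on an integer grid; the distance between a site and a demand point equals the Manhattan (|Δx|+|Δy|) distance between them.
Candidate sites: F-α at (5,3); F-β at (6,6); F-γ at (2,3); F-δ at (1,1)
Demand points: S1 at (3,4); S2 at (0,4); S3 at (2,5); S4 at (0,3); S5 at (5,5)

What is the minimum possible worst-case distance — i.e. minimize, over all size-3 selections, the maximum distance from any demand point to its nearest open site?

Open {F-α, F-β, F-γ}.
  Farthest demand point is S2 at distance 3 (to F-γ); all others are ≤ 3.
With {F-α, F-γ, F-δ} the worst case is 3.
With {F-β, F-γ, F-δ} the worst case is 3.
No size-3 selection achieves below 3.

3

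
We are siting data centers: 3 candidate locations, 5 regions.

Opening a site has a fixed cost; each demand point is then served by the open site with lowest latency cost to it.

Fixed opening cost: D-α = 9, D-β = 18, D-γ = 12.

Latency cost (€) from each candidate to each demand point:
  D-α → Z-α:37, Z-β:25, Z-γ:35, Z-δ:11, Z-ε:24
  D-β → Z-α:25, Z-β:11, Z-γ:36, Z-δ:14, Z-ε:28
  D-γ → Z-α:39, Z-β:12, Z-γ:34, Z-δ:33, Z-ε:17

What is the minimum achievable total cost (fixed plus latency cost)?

Open {D-β, D-γ}: assign each demand point to its cheapest open site.
  Z-α→D-β 25, Z-β→D-β 11, Z-γ→D-γ 34, Z-δ→D-β 14, Z-ε→D-γ 17
  latency cost 101, fixed 30 → total 131.
Compare {D-β}: latency cost 114 + fixed 18 = 132.
Compare {D-α, D-γ}: latency cost 111 + fixed 21 = 132.
Compare {D-α, D-β}: latency cost 106 + fixed 27 = 133.
All other subsets cost ≥ 132. Minimum total cost: 131.

131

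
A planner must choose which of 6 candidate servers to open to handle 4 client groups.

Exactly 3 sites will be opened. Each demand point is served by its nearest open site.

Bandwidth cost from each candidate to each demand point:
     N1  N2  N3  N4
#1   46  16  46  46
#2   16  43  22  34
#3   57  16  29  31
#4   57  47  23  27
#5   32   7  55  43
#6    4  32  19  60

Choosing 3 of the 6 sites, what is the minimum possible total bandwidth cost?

57

Open {#4, #5, #6}.
  N1→#6 4, N2→#5 7, N3→#6 19, N4→#4 27  ⇒ total 57.
Compare {#3, #5, #6}: total 61.
Compare {#2, #5, #6}: total 64.
No size-3 selection does better; minimum is 57.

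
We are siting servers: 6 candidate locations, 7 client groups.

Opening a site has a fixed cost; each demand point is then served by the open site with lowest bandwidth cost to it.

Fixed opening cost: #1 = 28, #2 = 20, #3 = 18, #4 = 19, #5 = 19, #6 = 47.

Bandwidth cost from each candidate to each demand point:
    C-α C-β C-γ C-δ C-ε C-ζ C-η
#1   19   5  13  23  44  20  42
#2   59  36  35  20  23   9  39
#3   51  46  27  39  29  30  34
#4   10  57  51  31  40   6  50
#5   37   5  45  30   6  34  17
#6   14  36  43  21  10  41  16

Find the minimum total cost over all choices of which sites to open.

146

Open {#1, #4, #5}: assign each demand point to its cheapest open site.
  C-α→#4 10, C-β→#1 5, C-γ→#1 13, C-δ→#1 23, C-ε→#5 6, C-ζ→#4 6, C-η→#5 17
  bandwidth cost 80, fixed 66 → total 146.
Compare {#1, #5}: bandwidth cost 103 + fixed 47 = 150.
Compare {#1, #2, #5}: bandwidth cost 89 + fixed 67 = 156.
Compare {#4, #5}: bandwidth cost 119 + fixed 38 = 157.
All other subsets cost ≥ 150. Minimum total cost: 146.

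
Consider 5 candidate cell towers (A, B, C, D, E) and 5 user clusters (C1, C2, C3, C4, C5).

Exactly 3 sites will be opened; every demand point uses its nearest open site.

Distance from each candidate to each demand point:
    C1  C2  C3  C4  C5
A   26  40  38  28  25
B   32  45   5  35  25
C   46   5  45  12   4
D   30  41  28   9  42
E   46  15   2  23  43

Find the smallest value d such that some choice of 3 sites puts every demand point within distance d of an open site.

26

Open {A, B, C}.
  Farthest demand point is C1 at distance 26 (to A); all others are ≤ 26.
With {A, B, E} the worst case is 26.
With {A, C, E} the worst case is 26.
No size-3 selection achieves below 26.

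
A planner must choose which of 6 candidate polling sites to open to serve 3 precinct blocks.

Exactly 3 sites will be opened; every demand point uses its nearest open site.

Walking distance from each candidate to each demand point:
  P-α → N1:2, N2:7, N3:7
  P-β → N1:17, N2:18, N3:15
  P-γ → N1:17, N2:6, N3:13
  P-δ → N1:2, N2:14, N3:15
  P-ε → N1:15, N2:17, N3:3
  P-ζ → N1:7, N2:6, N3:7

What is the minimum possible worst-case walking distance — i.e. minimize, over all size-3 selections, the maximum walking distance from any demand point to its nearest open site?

Open {P-α, P-γ, P-ε}.
  Farthest demand point is N2 at walking distance 6 (to P-γ); all others are ≤ 6.
With {P-α, P-ε, P-ζ} the worst case is 6.
With {P-γ, P-δ, P-ε} the worst case is 6.
No size-3 selection achieves below 6.

6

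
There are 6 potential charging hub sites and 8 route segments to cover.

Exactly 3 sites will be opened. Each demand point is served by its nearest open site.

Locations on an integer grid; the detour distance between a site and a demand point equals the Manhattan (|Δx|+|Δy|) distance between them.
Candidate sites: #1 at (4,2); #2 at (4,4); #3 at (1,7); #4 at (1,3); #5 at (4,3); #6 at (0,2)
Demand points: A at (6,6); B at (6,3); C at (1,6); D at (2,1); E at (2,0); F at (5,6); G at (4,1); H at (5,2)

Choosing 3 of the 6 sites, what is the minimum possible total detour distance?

Open {#1, #2, #3}.
  A→#2 4, B→#1 3, C→#3 1, D→#1 3, E→#1 4, F→#2 3, G→#1 1, H→#1 1  ⇒ total 20.
Compare {#1, #3, #5}: total 21.
Compare {#1, #2, #4}: total 22.
No size-3 selection does better; minimum is 20.

20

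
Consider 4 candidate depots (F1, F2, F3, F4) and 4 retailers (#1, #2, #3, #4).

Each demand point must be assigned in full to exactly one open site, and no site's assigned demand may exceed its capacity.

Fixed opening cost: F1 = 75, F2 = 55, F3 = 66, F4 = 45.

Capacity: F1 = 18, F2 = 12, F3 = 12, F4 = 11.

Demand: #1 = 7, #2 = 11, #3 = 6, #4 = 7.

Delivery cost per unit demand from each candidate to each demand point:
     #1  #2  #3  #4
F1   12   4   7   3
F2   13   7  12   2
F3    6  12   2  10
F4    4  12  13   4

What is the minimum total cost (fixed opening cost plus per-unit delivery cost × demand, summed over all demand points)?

291

Open {F1, F3, F4}; cheapest assignment that respects the capacities:
  F1 (cap 18, load 18): #2, #4 — cost 11×4 + 7×3 = 65
  F3 (cap 12, load 6): #3 — cost 6×2 = 12
  F4 (cap 11, load 7): #1 — cost 7×4 = 28
  Shipping 105, fixed 186 → total 291.
  Any other capacity-feasible assignment to {F1, F3, F4} ships for at least 105.
Compare {F1, F2, F4}: its best feasible assignment gives total 303.
Compare {F1, F2, F3}: its best feasible assignment gives total 338.
Every other set of open sites that can feasibly serve all demand totals ≥ 303 even under its best assignment. Minimum: 291.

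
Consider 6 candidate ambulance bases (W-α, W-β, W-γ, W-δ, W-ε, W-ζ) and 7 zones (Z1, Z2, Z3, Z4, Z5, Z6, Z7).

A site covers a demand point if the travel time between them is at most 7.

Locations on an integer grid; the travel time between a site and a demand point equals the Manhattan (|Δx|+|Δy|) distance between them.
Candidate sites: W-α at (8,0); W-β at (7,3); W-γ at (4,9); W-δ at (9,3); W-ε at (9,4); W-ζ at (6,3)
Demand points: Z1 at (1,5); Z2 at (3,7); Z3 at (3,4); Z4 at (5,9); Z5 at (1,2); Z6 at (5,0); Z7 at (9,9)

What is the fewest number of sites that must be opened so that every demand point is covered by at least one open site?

Coverage sets (demand points within 7 of each site):
  W-α: {Z6}
  W-β: {Z3, Z5, Z6}
  W-γ: {Z1, Z2, Z3, Z4, Z7}
  W-δ: {Z3, Z6, Z7}
  W-ε: {Z3, Z7}
  W-ζ: {Z1, Z2, Z3, Z4, Z5, Z6}
No single site covers all 7 demand points.
But {W-β, W-γ} covers everything, so the minimum is 2.

2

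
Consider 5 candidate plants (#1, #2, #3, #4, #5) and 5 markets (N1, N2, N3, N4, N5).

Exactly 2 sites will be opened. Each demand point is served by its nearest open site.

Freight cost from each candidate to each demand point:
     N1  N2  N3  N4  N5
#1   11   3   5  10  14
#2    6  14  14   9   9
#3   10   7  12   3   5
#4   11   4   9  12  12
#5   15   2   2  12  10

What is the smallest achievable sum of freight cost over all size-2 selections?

Open {#3, #5}.
  N1→#3 10, N2→#5 2, N3→#5 2, N4→#3 3, N5→#3 5  ⇒ total 22.
Compare {#1, #3}: total 26.
Compare {#2, #5}: total 28.
No size-2 selection does better; minimum is 22.

22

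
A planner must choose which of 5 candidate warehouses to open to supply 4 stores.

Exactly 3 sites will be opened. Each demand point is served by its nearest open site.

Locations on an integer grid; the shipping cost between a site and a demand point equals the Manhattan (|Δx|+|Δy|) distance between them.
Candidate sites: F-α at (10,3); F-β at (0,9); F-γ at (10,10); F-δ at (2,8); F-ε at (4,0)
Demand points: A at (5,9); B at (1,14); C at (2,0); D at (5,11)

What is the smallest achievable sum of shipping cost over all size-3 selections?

Open {F-β, F-δ, F-ε}.
  A→F-δ 4, B→F-β 6, C→F-ε 2, D→F-δ 6  ⇒ total 18.
Compare {F-α, F-δ, F-ε}: total 19.
Compare {F-β, F-γ, F-ε}: total 19.
No size-3 selection does better; minimum is 18.

18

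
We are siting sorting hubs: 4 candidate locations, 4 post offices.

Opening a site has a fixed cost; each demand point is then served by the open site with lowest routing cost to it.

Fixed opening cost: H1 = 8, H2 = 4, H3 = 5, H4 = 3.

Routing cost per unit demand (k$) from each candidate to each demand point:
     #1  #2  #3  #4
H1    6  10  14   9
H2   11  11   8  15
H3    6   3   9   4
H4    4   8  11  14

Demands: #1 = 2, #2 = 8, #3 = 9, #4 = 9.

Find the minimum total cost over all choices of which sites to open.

Open {H2, H3, H4}: assign each demand point to its cheapest open site.
  #1→H4 2×4=8, #2→H3 8×3=24, #3→H2 9×8=72, #4→H3 9×4=36
  routing cost 140, fixed 12 → total 152.
Compare {H2, H3}: routing cost 144 + fixed 9 = 153.
Compare {H3, H4}: routing cost 149 + fixed 8 = 157.
Compare {H3}: routing cost 153 + fixed 5 = 158.
All other subsets cost ≥ 153. Minimum total cost: 152.

152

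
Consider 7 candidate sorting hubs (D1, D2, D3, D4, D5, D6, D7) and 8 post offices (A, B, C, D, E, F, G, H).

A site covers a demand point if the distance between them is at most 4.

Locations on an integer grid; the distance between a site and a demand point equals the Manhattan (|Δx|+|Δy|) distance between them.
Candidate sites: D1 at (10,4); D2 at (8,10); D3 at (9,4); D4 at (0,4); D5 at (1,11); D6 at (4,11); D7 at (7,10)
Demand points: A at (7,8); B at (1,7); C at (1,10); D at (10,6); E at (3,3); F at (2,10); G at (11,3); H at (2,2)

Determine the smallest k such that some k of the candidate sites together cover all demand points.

Coverage sets (demand points within 4 of each site):
  D1: {D, G}
  D2: {A}
  D3: {D, G}
  D4: {B, E, H}
  D5: {B, C, F}
  D6: {C, F}
  D7: {A}
No 3 sites suffice: every size-3 union leaves at least one demand point uncovered.
But {D1, D2, D4, D5} covers everything, so the minimum is 4.

4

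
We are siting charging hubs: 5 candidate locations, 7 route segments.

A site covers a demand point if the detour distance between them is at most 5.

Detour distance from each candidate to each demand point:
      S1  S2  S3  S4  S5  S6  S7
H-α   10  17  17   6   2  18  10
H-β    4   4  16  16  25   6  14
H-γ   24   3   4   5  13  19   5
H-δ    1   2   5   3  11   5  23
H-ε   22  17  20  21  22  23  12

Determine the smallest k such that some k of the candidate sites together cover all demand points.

Coverage sets (demand points within 5 of each site):
  H-α: {S5}
  H-β: {S1, S2}
  H-γ: {S2, S3, S4, S7}
  H-δ: {S1, S2, S3, S4, S6}
  H-ε: {}
No 2 sites suffice: every size-2 union leaves at least one demand point uncovered.
But {H-α, H-γ, H-δ} covers everything, so the minimum is 3.

3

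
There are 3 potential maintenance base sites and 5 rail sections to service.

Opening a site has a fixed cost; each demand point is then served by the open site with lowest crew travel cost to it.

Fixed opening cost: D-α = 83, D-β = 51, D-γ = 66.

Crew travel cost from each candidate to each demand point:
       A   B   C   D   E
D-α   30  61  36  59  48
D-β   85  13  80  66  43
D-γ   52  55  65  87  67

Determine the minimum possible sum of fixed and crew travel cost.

315

Open {D-α, D-β}: assign each demand point to its cheapest open site.
  A→D-α 30, B→D-β 13, C→D-α 36, D→D-α 59, E→D-β 43
  crew travel cost 181, fixed 134 → total 315.
Compare {D-α}: crew travel cost 234 + fixed 83 = 317.
Compare {D-β}: crew travel cost 287 + fixed 51 = 338.
Compare {D-β, D-γ}: crew travel cost 239 + fixed 117 = 356.
All other subsets cost ≥ 317. Minimum total cost: 315.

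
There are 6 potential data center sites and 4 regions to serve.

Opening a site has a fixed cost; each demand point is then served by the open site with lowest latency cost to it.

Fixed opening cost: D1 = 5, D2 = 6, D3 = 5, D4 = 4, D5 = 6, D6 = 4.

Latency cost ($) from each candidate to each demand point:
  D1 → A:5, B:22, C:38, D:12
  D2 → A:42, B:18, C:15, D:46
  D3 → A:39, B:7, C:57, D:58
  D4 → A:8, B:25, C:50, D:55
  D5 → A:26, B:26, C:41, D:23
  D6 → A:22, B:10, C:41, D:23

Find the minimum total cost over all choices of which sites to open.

55

Open {D1, D2, D3}: assign each demand point to its cheapest open site.
  A→D1 5, B→D3 7, C→D2 15, D→D1 12
  latency cost 39, fixed 16 → total 55.
Compare {D1, D2, D6}: latency cost 42 + fixed 15 = 57.
Compare {D1, D2, D3, D4}: latency cost 39 + fixed 20 = 59.
Compare {D1, D2, D3, D6}: latency cost 39 + fixed 20 = 59.
All other subsets cost ≥ 57. Minimum total cost: 55.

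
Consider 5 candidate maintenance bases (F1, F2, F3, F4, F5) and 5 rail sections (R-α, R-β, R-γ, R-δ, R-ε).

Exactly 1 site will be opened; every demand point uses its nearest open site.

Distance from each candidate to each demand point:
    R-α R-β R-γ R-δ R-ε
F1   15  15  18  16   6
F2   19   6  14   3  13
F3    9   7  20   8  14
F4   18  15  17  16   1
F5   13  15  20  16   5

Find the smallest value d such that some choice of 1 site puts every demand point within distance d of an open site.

18

Open {F1}.
  Farthest demand point is R-γ at distance 18 (to F1); all others are ≤ 18.
With {F4} the worst case is 18.
With {F2} the worst case is 19.
No size-1 selection achieves below 18.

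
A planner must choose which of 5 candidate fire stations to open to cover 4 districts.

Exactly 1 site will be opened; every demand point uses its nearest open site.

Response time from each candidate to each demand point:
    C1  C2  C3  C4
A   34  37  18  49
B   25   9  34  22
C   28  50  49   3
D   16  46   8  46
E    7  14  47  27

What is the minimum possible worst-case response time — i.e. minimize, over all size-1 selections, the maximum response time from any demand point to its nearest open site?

Open {B}.
  Farthest demand point is C3 at response time 34 (to B); all others are ≤ 34.
With {D} the worst case is 46.
With {E} the worst case is 47.
No size-1 selection achieves below 34.

34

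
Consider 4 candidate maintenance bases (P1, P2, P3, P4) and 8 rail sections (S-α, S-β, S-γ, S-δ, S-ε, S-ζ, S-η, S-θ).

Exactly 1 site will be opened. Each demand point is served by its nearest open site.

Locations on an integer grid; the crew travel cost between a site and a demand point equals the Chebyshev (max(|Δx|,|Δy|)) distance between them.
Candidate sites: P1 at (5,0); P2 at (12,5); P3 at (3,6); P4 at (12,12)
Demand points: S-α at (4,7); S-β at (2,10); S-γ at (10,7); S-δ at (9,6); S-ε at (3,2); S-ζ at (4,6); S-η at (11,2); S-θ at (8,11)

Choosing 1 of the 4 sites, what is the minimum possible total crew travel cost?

Open {P3}.
  S-α→P3 1, S-β→P3 4, S-γ→P3 7, S-δ→P3 6, S-ε→P3 4, S-ζ→P3 1, S-η→P3 8, S-θ→P3 5  ⇒ total 36.
Compare {P2}: total 49.
Compare {P1}: total 55.
No size-1 selection does better; minimum is 36.

36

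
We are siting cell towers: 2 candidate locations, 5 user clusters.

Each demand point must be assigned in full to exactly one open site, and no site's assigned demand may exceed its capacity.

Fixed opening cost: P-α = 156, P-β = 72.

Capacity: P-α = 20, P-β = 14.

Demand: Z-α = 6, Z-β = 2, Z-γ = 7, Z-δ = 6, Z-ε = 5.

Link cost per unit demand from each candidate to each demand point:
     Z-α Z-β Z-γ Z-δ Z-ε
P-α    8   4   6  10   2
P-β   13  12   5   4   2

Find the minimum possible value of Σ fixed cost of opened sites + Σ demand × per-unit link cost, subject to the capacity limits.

Open {P-α, P-β}; cheapest assignment that respects the capacities:
  P-α (cap 20, load 13): Z-α, Z-β, Z-ε — cost 6×8 + 2×4 + 5×2 = 66
  P-β (cap 14, load 13): Z-γ, Z-δ — cost 7×5 + 6×4 = 59
  Shipping 125, fixed 228 → total 353.
  Any other capacity-feasible assignment to {P-α, P-β} ships for at least 125.
Total demand is 26 and no other set of sites has combined capacity ≥ 26, so {P-α, P-β} is the only feasible choice of open sites. Minimum: 353.

353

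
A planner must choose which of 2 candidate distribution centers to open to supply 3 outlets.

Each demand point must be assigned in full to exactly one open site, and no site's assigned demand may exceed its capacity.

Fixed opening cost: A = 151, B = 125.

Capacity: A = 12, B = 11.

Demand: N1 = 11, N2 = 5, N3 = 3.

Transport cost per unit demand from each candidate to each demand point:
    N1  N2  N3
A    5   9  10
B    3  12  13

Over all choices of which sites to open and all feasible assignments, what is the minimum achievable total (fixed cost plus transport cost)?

Open {A, B}; cheapest assignment that respects the capacities:
  A (cap 12, load 8): N2, N3 — cost 5×9 + 3×10 = 75
  B (cap 11, load 11): N1 — cost 11×3 = 33
  Shipping 108, fixed 276 → total 384.
  Any other capacity-feasible assignment to {A, B} ships for at least 108.
Total demand is 19 and no other set of sites has combined capacity ≥ 19, so {A, B} is the only feasible choice of open sites. Minimum: 384.

384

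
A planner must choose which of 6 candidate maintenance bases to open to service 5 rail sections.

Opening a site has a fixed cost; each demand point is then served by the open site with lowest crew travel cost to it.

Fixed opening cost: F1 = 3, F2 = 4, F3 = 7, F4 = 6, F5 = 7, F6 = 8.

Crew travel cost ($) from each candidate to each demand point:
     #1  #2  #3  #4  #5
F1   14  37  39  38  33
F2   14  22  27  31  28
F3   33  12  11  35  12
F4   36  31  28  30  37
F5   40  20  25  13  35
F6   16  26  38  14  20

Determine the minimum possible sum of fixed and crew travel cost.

79

Open {F1, F3, F5}: assign each demand point to its cheapest open site.
  #1→F1 14, #2→F3 12, #3→F3 11, #4→F5 13, #5→F3 12
  crew travel cost 62, fixed 17 → total 79.
Compare {F3, F6}: crew travel cost 65 + fixed 15 = 80.
Compare {F2, F3, F5}: crew travel cost 62 + fixed 18 = 80.
Compare {F1, F3, F6}: crew travel cost 63 + fixed 18 = 81.
All other subsets cost ≥ 80. Minimum total cost: 79.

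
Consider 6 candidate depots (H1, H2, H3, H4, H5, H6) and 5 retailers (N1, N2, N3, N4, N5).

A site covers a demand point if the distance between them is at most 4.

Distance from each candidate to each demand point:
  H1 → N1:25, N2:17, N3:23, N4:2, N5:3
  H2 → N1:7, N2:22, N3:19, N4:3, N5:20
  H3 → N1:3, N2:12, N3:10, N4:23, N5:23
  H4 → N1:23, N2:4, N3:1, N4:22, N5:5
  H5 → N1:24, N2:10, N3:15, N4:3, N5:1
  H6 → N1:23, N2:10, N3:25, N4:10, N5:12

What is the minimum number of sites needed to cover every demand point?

3

Coverage sets (demand points within 4 of each site):
  H1: {N4, N5}
  H2: {N4}
  H3: {N1}
  H4: {N2, N3}
  H5: {N4, N5}
  H6: {}
No 2 sites suffice: every size-2 union leaves at least one demand point uncovered.
But {H1, H3, H4} covers everything, so the minimum is 3.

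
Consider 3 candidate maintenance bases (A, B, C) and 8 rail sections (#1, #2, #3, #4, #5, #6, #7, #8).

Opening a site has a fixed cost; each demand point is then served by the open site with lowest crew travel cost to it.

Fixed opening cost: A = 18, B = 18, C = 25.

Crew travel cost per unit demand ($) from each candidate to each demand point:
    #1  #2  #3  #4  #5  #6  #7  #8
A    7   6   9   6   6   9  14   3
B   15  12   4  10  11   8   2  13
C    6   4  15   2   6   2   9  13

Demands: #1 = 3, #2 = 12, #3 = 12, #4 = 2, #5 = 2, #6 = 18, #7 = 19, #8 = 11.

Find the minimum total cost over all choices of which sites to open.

Open {A, B, C}: assign each demand point to its cheapest open site.
  #1→C 3×6=18, #2→C 12×4=48, #3→B 12×4=48, #4→C 2×2=4, #5→A 2×6=12, #6→C 18×2=36, #7→B 19×2=38, #8→A 11×3=33
  crew travel cost 237, fixed 61 → total 298.
Compare {B, C}: crew travel cost 347 + fixed 43 = 390.
Compare {A, B}: crew travel cost 380 + fixed 36 = 416.
Compare {A, C}: crew travel cost 430 + fixed 43 = 473.
All other subsets cost ≥ 390. Minimum total cost: 298.

298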